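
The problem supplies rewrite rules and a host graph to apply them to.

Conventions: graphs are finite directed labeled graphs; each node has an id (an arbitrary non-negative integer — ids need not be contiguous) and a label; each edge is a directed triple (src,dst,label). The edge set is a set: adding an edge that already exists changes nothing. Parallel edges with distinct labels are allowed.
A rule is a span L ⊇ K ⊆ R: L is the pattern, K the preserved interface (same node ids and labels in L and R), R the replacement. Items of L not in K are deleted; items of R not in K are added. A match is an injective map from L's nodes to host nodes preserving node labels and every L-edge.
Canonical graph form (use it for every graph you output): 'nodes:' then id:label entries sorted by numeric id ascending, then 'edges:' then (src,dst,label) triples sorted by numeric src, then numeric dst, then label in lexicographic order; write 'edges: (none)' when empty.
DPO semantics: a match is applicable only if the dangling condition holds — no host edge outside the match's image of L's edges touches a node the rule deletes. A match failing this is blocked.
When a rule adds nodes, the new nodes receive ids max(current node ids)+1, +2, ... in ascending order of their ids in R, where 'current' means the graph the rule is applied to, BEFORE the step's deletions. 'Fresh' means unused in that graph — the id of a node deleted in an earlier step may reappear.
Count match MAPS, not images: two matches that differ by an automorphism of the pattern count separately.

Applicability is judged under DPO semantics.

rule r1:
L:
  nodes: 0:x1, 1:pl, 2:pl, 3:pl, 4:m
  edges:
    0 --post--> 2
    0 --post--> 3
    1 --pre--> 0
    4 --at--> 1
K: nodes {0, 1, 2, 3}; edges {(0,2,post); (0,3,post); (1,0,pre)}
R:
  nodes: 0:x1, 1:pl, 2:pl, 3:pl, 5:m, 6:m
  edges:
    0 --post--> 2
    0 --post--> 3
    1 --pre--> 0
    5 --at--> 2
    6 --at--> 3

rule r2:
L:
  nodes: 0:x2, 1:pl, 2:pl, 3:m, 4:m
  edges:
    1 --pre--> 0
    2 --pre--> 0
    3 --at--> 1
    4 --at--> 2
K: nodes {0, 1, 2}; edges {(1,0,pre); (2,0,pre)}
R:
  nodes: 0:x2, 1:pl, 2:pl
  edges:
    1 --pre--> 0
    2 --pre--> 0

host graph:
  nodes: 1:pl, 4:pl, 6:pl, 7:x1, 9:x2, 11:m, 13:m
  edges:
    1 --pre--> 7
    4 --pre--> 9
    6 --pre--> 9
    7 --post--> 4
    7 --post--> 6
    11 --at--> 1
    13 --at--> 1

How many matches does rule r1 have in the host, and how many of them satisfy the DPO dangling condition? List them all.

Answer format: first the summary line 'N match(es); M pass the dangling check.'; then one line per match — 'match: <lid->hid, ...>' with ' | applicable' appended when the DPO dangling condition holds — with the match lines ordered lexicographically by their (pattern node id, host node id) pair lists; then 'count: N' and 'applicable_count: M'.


4 match(es); 4 pass the dangling check.
match: 0->7, 1->1, 2->4, 3->6, 4->11 | applicable
match: 0->7, 1->1, 2->4, 3->6, 4->13 | applicable
match: 0->7, 1->1, 2->6, 3->4, 4->11 | applicable
match: 0->7, 1->1, 2->6, 3->4, 4->13 | applicable
count: 4
applicable_count: 4


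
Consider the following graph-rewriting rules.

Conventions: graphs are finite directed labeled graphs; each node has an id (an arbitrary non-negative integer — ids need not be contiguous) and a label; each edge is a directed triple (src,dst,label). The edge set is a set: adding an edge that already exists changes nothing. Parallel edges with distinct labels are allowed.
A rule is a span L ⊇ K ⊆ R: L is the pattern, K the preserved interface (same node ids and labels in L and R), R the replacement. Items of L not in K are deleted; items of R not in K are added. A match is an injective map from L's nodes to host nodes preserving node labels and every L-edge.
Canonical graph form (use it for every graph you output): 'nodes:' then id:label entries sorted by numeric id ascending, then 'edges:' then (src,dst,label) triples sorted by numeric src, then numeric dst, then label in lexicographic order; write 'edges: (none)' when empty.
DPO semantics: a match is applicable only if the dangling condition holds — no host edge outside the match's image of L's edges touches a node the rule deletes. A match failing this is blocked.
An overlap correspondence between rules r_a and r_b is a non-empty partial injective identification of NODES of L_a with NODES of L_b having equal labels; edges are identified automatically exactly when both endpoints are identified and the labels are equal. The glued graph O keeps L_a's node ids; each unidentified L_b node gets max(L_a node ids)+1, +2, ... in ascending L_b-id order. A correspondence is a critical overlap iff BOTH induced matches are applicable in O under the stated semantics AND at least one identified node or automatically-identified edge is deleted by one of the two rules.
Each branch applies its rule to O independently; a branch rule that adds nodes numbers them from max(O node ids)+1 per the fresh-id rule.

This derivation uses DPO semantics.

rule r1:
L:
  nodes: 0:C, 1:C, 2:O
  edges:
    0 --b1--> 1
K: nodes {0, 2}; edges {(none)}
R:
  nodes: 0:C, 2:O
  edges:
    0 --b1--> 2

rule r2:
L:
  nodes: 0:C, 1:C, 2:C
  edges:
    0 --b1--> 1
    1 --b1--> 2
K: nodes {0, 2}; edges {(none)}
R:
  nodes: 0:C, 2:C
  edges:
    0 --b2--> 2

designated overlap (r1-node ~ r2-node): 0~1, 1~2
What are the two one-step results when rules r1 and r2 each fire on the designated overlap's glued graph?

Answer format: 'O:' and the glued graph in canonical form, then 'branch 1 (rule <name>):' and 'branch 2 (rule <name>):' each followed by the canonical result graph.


O:
nodes: 0:C, 1:C, 2:O, 3:C
edges: (0,1,b1); (3,0,b1)
branch 1 (rule r1):
nodes: 0:C, 2:O, 3:C
edges: (0,2,b1); (3,0,b1)
branch 2 (rule r2):
nodes: 1:C, 2:O, 3:C
edges: (3,1,b2)


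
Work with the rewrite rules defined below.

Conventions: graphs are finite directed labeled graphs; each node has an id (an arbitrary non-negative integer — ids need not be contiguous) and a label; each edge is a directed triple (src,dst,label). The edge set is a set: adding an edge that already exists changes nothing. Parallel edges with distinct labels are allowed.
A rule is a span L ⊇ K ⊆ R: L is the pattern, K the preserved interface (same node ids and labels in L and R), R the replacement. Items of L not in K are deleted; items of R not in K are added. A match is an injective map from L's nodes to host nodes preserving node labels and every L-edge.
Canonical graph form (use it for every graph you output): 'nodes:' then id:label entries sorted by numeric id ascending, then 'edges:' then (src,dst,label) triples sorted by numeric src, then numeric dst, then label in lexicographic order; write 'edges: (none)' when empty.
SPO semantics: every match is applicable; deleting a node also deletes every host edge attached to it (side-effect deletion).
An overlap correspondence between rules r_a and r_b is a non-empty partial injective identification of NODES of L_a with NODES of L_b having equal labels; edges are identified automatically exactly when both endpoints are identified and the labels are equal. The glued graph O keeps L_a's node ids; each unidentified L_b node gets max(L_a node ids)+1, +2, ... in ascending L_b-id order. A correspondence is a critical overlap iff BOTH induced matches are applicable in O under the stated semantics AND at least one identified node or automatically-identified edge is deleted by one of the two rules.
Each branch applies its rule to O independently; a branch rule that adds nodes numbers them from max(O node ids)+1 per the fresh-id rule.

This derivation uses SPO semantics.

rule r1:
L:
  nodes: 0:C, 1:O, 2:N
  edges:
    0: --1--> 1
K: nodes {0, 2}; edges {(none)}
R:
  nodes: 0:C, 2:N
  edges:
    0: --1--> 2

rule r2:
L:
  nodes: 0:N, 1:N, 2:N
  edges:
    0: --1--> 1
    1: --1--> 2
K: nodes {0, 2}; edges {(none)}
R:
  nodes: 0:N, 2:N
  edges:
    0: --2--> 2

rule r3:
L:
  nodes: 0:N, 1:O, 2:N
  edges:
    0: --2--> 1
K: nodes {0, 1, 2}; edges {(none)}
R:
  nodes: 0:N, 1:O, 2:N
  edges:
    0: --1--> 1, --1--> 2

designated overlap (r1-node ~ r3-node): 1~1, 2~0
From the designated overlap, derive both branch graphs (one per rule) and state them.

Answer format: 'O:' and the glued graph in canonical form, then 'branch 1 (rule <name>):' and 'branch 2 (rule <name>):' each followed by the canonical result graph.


O:
nodes: 0:C, 1:O, 2:N, 3:N
edges: (0,1,1); (2,1,2)
branch 1 (rule r1):
nodes: 0:C, 2:N, 3:N
edges: (0,2,1)
branch 2 (rule r3):
nodes: 0:C, 1:O, 2:N, 3:N
edges: (0,1,1); (2,1,1); (2,3,1)


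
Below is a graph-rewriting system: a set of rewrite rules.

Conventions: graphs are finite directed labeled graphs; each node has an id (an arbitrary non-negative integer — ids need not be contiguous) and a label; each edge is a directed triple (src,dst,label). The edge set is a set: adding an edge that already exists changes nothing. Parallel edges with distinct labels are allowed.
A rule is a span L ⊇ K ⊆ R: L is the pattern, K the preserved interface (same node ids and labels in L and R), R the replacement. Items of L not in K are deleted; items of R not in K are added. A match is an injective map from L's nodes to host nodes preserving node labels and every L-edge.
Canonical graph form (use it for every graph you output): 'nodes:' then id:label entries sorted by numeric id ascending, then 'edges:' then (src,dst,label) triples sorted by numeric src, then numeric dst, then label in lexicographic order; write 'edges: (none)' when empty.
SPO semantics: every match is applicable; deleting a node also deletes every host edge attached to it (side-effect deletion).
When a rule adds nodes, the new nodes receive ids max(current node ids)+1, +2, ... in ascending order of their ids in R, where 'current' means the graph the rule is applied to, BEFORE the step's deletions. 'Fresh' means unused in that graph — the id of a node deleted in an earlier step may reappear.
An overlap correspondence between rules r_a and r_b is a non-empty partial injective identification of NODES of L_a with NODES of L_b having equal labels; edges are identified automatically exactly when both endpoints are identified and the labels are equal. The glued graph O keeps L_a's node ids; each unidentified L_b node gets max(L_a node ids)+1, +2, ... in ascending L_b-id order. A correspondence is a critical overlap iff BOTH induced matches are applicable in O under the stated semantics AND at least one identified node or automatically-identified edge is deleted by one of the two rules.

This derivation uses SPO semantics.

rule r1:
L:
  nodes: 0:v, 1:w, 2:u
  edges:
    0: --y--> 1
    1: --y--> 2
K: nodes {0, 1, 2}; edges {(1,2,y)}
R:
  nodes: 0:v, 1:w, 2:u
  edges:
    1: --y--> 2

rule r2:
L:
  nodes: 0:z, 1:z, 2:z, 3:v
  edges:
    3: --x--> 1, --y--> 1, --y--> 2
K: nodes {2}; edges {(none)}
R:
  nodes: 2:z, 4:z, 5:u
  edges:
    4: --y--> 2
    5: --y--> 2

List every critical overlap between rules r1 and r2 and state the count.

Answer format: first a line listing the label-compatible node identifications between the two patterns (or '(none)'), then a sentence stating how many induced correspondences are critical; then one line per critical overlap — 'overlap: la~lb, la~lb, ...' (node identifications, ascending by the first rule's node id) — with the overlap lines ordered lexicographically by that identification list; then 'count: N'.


label-compatible node identifications between L(r1) and L(r2): 0~3
1 of the induced correspondences is a critical overlap of r1 and r2.
overlap: 0~3
count: 1


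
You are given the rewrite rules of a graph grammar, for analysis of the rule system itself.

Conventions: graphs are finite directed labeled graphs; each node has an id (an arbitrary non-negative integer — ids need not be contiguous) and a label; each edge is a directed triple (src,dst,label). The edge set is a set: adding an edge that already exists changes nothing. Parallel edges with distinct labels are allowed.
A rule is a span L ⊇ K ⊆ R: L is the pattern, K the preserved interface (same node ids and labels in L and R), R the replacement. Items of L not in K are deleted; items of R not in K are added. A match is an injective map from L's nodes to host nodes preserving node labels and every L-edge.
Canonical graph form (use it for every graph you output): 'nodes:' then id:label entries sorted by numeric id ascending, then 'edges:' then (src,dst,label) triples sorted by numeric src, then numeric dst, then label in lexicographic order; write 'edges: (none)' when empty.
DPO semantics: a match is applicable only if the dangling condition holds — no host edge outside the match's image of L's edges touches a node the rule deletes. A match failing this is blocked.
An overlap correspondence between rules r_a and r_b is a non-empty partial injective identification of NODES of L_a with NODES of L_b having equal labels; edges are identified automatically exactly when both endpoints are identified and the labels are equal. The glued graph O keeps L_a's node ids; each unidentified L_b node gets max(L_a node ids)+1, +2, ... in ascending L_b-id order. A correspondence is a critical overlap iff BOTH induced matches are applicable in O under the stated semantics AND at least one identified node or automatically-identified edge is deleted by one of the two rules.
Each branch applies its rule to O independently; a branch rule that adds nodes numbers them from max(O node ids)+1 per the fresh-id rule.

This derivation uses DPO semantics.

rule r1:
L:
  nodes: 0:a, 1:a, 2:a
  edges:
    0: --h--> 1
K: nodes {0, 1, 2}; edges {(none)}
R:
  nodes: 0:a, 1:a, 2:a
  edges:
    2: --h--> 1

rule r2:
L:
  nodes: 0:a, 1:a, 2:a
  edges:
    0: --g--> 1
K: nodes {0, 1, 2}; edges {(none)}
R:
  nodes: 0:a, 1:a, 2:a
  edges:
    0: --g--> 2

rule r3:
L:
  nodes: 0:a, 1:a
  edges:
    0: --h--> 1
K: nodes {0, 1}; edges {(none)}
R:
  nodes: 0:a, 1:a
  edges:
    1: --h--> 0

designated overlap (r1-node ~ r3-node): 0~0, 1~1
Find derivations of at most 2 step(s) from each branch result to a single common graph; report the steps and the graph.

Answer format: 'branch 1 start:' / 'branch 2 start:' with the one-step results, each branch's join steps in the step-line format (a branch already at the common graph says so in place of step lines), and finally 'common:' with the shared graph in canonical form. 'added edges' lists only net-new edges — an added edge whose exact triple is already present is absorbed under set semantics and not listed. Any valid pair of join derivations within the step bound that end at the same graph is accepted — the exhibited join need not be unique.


branch 1 start:
nodes: 0:a, 1:a, 2:a
edges: (2,1,h)
branch 2 start:
nodes: 0:a, 1:a, 2:a
edges: (1,0,h)
branch 1 step 1: rule r1; match: 0->2, 1->1, 2->0; deleted nodes (none); deleted edges (2,1,h); added nodes (none); added edges (0,1,h); result: nodes: 0:a, 1:a, 2:a edges: (0,1,h)
branch 2 step 1: rule r3; match: 0->1, 1->0; deleted nodes (none); deleted edges (1,0,h); added nodes (none); added edges (0,1,h); result: nodes: 0:a, 1:a, 2:a edges: (0,1,h)
common:
nodes: 0:a, 1:a, 2:a
edges: (0,1,h)


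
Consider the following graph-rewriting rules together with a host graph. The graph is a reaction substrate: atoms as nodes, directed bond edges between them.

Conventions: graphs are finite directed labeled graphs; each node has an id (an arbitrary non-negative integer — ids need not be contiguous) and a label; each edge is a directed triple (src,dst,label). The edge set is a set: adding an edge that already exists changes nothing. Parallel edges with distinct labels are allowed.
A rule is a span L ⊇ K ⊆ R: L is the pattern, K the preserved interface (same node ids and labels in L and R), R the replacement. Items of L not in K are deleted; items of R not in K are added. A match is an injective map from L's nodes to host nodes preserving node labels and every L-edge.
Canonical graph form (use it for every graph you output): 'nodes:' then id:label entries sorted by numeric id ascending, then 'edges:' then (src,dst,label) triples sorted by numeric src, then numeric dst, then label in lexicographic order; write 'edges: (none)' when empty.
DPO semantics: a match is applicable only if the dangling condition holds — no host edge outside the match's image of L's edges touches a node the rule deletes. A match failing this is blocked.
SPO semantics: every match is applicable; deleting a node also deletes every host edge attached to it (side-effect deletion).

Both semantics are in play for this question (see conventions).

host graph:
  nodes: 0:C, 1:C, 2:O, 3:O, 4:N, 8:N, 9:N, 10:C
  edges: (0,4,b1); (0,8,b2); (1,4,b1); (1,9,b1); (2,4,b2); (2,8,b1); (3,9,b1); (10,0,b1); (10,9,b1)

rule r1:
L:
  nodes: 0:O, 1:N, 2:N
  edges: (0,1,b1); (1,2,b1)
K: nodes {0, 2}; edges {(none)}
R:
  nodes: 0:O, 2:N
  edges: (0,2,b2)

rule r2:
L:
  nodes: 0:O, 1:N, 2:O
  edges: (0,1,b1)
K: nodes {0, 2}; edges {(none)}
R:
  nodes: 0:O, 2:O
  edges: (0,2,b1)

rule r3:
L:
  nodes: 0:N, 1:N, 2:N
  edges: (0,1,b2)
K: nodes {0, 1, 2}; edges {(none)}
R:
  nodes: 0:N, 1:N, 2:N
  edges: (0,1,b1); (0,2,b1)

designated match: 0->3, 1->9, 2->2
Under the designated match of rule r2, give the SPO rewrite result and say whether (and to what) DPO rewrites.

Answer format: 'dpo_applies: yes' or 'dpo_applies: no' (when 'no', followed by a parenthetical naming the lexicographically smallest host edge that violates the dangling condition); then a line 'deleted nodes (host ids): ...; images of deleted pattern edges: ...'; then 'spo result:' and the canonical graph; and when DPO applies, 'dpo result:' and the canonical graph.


dpo_applies: no
(the rule deletes node 9, which keeps host edge (1,9,b1) outside the match image — the dangling condition fails, DPO blocks; SPO proceeds and side-deletes such edges)
deleted nodes (host ids): 9; images of deleted pattern edges: (3,9,b1)
spo result:
nodes: 0:C, 1:C, 2:O, 3:O, 4:N, 8:N, 10:C
edges: (0,4,b1); (0,8,b2); (1,4,b1); (2,4,b2); (2,8,b1); (3,2,b1); (10,0,b1)


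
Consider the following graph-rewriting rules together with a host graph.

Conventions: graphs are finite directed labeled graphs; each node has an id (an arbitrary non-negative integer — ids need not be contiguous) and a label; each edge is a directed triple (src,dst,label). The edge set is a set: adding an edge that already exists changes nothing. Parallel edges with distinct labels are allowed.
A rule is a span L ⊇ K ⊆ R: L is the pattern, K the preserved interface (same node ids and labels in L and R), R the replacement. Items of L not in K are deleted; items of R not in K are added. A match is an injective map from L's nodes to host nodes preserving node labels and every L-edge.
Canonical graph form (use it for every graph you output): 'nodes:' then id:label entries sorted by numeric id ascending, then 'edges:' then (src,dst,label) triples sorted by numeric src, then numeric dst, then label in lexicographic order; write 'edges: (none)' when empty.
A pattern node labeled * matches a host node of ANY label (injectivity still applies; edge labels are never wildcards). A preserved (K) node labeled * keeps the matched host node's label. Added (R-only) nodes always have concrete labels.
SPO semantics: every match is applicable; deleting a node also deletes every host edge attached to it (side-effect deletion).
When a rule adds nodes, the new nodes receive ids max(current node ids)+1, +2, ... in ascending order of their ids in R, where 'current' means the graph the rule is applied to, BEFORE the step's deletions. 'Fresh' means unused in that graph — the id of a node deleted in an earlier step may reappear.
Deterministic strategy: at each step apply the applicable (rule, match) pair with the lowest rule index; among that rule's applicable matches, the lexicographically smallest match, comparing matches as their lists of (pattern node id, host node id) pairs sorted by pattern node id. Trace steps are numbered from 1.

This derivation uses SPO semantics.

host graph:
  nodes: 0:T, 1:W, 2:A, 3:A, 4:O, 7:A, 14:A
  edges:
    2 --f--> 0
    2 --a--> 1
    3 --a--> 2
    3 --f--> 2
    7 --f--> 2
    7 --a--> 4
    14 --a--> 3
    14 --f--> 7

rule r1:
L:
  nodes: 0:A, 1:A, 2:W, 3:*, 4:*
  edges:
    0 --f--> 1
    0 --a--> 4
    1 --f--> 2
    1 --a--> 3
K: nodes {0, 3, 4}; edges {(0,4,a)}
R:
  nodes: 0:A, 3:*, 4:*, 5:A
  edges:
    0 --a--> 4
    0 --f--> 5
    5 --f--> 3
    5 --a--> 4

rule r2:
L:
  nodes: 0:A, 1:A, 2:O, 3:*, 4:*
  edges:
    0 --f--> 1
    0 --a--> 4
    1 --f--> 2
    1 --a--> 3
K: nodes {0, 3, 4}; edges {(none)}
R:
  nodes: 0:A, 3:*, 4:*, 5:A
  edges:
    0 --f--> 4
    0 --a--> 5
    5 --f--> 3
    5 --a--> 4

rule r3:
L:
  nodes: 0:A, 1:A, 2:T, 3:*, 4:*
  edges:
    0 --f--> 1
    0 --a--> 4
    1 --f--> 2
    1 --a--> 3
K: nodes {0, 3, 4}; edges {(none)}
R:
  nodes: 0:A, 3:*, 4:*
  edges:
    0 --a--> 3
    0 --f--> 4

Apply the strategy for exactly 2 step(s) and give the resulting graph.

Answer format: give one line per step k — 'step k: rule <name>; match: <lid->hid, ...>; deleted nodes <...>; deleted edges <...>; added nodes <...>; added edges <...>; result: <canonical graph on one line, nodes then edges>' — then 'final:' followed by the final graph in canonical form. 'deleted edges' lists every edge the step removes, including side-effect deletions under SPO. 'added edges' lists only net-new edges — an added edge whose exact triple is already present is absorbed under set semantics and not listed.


step 1: rule r3; match: 0->7, 1->2, 2->0, 3->1, 4->4; deleted nodes 0, 2; deleted edges (2,0,f); (2,1,a); (3,2,a); (3,2,f); (7,2,f); (7,4,a); added nodes (none); added edges (7,1,a); (7,4,f); result: nodes: 1:W, 3:A, 4:O, 7:A, 14:A edges: (7,1,a); (7,4,f); (14,3,a); (14,7,f)
step 2: rule r2; match: 0->14, 1->7, 2->4, 3->1, 4->3; deleted nodes 4, 7; deleted edges (7,1,a); (7,4,f); (14,3,a); (14,7,f); added nodes 15; added edges (14,3,f); (14,15,a); (15,1,f); (15,3,a); result: nodes: 1:W, 3:A, 14:A, 15:A edges: (14,3,f); (14,15,a); (15,1,f); (15,3,a)
final:
nodes: 1:W, 3:A, 14:A, 15:A
edges: (14,3,f); (14,15,a); (15,1,f); (15,3,a)


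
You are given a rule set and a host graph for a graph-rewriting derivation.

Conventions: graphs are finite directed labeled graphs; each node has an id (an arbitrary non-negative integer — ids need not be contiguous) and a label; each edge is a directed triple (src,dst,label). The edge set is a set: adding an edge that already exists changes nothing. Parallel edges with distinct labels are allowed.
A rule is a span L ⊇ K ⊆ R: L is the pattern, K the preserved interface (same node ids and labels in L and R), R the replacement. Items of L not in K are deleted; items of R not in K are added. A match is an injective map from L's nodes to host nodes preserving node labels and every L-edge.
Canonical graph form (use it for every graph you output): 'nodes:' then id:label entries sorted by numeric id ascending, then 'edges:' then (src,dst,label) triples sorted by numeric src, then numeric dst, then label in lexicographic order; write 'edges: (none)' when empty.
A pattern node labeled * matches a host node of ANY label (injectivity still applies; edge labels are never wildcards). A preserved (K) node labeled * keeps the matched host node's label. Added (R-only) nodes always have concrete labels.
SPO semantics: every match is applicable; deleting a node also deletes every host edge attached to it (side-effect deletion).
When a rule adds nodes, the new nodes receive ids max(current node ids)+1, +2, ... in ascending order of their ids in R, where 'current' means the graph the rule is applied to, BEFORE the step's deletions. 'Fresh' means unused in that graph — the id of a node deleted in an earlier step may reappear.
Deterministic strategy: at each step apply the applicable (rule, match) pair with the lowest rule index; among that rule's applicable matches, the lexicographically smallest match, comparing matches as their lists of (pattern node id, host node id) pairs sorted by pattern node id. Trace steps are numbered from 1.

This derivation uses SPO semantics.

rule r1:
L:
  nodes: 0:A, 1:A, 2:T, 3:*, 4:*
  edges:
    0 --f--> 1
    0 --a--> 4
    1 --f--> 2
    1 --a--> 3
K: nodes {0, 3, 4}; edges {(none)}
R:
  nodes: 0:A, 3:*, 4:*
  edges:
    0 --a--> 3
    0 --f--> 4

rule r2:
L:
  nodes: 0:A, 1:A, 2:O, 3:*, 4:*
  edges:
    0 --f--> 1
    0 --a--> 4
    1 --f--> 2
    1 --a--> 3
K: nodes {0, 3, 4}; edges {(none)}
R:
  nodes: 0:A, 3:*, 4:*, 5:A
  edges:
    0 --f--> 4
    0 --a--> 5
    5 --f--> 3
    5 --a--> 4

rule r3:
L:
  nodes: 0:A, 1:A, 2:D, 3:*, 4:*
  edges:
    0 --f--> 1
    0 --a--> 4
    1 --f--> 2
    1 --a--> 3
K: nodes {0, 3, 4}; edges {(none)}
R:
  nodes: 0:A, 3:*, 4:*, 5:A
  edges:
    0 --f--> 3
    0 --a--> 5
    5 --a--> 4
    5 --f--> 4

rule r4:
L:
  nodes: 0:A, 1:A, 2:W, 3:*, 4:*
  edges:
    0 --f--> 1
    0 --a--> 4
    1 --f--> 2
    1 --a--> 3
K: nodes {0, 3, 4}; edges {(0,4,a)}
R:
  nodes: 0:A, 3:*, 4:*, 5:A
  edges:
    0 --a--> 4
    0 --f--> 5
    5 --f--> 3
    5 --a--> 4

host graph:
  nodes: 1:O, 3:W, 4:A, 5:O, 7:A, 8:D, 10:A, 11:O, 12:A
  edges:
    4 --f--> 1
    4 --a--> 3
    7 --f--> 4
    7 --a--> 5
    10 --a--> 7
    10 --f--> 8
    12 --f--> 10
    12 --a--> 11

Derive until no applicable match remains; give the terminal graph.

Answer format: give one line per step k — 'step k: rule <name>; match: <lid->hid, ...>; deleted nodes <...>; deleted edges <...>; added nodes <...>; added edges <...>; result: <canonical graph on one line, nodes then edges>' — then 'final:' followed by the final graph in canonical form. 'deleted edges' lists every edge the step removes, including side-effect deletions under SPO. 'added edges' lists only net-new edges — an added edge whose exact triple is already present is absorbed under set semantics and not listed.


step 1: rule r2; match: 0->7, 1->4, 2->1, 3->3, 4->5; deleted nodes 1, 4; deleted edges (4,1,f); (4,3,a); (7,4,f); (7,5,a); added nodes 13; added edges (7,5,f); (7,13,a); (13,3,f); (13,5,a); result: nodes: 3:W, 5:O, 7:A, 8:D, 10:A, 11:O, 12:A, 13:A edges: (7,5,f); (7,13,a); (10,7,a); (10,8,f); (12,10,f); (12,11,a); (13,3,f); (13,5,a)
step 2: rule r3; match: 0->12, 1->10, 2->8, 3->7, 4->11; deleted nodes 8, 10; deleted edges (10,7,a); (10,8,f); (12,10,f); (12,11,a); added nodes 14; added edges (12,7,f); (12,14,a); (14,11,a); (14,11,f); result: nodes: 3:W, 5:O, 7:A, 11:O, 12:A, 13:A, 14:A edges: (7,5,f); (7,13,a); (12,7,f); (12,14,a); (13,3,f); (13,5,a); (14,11,a); (14,11,f)
step 3: rule r2; match: 0->12, 1->7, 2->5, 3->13, 4->14; deleted nodes 5, 7; deleted edges (7,5,f); (7,13,a); (12,7,f); (12,14,a); (13,5,a); added nodes 15; added edges (12,14,f); (12,15,a); (15,13,f); (15,14,a); result: nodes: 3:W, 11:O, 12:A, 13:A, 14:A, 15:A edges: (12,14,f); (12,15,a); (13,3,f); (14,11,a); (14,11,f); (15,13,f); (15,14,a)
final:
nodes: 3:W, 11:O, 12:A, 13:A, 14:A, 15:A
edges: (12,14,f); (12,15,a); (13,3,f); (14,11,a); (14,11,f); (15,13,f); (15,14,a)


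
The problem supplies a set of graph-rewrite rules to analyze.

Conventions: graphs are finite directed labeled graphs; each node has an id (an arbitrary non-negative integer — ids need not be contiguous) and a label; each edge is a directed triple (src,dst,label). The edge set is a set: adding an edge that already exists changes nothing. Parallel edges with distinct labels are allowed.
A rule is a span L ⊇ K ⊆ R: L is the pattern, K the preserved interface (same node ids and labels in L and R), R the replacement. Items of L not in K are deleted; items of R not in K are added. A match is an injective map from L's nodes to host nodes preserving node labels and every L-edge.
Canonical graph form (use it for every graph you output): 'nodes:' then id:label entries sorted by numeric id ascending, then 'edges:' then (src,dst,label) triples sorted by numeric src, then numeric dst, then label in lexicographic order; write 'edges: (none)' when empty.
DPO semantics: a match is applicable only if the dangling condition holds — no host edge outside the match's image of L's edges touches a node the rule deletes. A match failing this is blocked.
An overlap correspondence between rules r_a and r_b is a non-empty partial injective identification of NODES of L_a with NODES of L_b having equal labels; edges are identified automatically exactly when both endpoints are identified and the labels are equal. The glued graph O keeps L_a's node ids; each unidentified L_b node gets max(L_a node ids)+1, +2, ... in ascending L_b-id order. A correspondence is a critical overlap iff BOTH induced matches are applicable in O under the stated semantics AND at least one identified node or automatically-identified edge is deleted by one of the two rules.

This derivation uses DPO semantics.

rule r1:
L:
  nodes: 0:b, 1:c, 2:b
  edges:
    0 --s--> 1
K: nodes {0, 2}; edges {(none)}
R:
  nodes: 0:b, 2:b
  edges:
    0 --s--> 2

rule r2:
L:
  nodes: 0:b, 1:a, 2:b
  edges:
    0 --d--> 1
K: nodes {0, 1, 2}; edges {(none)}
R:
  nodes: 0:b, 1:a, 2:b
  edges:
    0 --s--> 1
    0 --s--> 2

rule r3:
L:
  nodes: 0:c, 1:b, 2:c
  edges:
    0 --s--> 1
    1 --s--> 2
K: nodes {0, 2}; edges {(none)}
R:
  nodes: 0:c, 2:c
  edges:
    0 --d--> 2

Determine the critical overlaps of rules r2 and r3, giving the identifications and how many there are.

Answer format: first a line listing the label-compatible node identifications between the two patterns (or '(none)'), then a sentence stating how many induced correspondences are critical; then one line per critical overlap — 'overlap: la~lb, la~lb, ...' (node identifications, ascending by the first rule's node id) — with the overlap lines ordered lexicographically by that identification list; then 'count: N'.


label-compatible node identifications between L(r2) and L(r3): 0~1, 2~1
1 of the induced correspondences is a critical overlap of r2 and r3.
overlap: 2~1
count: 1


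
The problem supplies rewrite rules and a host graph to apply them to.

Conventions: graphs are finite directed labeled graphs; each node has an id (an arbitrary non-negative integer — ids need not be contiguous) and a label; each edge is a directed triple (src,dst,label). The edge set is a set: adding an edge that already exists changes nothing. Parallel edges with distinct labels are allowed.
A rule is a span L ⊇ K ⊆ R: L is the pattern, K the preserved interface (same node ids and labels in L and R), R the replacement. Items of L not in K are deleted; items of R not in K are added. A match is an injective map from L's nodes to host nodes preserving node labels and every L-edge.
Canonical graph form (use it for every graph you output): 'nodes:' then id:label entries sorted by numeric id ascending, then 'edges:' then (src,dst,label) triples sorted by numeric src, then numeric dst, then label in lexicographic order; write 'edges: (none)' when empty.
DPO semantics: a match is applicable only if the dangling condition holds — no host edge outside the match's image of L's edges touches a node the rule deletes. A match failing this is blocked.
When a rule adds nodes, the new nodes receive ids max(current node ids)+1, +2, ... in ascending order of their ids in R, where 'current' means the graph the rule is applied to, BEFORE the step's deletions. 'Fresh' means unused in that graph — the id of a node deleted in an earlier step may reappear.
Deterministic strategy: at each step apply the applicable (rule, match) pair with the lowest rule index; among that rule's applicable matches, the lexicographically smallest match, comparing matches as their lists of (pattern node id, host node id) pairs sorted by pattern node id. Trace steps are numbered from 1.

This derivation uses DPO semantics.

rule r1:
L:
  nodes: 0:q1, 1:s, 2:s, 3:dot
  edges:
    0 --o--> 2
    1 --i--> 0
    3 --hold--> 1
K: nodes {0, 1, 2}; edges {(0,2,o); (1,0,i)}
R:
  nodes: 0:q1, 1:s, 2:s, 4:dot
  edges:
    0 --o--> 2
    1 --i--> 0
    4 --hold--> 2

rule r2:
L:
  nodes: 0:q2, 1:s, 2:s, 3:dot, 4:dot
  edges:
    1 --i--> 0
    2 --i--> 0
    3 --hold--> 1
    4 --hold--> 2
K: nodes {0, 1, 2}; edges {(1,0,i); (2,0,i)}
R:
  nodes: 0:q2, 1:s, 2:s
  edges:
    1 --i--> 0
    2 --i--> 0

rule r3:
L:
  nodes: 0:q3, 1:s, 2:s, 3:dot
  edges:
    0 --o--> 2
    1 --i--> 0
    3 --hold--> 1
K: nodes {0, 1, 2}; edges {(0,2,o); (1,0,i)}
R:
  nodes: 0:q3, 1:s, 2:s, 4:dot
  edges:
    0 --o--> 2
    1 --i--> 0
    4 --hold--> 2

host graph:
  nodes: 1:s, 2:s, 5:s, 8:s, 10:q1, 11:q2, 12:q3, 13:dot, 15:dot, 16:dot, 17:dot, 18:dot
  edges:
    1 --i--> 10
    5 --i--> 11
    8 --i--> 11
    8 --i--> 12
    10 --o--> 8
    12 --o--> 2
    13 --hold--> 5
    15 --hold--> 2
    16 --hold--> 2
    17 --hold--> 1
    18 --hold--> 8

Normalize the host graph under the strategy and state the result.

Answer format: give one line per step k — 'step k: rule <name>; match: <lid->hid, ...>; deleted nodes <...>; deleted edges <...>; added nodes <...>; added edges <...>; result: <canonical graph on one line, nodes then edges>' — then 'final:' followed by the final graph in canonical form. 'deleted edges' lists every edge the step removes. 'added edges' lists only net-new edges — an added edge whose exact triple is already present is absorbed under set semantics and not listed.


step 1: rule r1; match: 0->10, 1->1, 2->8, 3->17; deleted nodes 17; deleted edges (17,1,hold); added nodes 19; added edges (19,8,hold); result: nodes: 1:s, 2:s, 5:s, 8:s, 10:q1, 11:q2, 12:q3, 13:dot, 15:dot, 16:dot, 18:dot, 19:dot edges: (1,10,i); (5,11,i); (8,11,i); (8,12,i); (10,8,o); (12,2,o); (13,5,hold); (15,2,hold); (16,2,hold); (18,8,hold); (19,8,hold)
step 2: rule r2; match: 0->11, 1->5, 2->8, 3->13, 4->18; deleted nodes 13, 18; deleted edges (13,5,hold); (18,8,hold); added nodes (none); added edges (none); result: nodes: 1:s, 2:s, 5:s, 8:s, 10:q1, 11:q2, 12:q3, 15:dot, 16:dot, 19:dot edges: (1,10,i); (5,11,i); (8,11,i); (8,12,i); (10,8,o); (12,2,o); (15,2,hold); (16,2,hold); (19,8,hold)
step 3: rule r3; match: 0->12, 1->8, 2->2, 3->19; deleted nodes 19; deleted edges (19,8,hold); added nodes 20; added edges (20,2,hold); result: nodes: 1:s, 2:s, 5:s, 8:s, 10:q1, 11:q2, 12:q3, 15:dot, 16:dot, 20:dot edges: (1,10,i); (5,11,i); (8,11,i); (8,12,i); (10,8,o); (12,2,o); (15,2,hold); (16,2,hold); (20,2,hold)
final:
nodes: 1:s, 2:s, 5:s, 8:s, 10:q1, 11:q2, 12:q3, 15:dot, 16:dot, 20:dot
edges: (1,10,i); (5,11,i); (8,11,i); (8,12,i); (10,8,o); (12,2,o); (15,2,hold); (16,2,hold); (20,2,hold)


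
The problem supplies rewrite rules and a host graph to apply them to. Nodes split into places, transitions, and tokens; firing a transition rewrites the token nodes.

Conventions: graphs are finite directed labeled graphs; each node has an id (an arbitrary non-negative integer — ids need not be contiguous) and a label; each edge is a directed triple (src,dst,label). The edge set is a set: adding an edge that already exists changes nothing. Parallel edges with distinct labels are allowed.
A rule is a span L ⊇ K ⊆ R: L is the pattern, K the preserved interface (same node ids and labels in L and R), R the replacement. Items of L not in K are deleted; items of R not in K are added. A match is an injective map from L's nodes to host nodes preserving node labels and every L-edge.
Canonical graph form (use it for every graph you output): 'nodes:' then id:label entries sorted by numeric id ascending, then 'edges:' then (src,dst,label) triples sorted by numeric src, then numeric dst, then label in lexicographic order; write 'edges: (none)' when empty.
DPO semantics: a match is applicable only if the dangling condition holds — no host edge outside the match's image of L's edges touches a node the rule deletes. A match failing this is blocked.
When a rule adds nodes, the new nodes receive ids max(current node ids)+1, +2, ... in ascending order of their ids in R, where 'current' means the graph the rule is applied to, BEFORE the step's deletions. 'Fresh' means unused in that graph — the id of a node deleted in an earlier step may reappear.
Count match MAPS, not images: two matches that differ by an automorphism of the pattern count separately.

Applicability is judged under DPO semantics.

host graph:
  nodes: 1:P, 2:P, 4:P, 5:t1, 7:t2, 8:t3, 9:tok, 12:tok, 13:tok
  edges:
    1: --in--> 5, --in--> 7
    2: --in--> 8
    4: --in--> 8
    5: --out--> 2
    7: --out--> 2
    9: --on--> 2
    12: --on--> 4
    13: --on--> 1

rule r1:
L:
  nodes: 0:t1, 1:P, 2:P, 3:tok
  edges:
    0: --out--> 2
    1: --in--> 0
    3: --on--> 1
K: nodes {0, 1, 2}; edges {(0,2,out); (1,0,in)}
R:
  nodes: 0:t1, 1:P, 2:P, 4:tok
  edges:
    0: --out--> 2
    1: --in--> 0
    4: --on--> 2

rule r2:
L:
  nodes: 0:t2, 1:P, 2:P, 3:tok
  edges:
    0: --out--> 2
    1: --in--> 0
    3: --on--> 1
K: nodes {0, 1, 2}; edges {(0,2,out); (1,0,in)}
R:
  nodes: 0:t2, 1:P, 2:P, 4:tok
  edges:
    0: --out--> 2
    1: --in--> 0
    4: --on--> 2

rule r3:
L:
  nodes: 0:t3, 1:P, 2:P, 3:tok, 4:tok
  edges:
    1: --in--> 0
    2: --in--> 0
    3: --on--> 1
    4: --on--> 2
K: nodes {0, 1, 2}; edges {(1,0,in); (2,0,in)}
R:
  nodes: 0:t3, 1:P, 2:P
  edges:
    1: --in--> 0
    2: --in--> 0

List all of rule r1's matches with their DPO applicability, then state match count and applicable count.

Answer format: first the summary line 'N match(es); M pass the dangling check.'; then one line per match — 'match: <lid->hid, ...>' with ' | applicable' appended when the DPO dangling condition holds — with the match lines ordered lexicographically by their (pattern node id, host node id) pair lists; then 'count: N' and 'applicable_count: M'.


1 match(es); 1 pass the dangling check.
match: 0->5, 1->1, 2->2, 3->13 | applicable
count: 1
applicable_count: 1


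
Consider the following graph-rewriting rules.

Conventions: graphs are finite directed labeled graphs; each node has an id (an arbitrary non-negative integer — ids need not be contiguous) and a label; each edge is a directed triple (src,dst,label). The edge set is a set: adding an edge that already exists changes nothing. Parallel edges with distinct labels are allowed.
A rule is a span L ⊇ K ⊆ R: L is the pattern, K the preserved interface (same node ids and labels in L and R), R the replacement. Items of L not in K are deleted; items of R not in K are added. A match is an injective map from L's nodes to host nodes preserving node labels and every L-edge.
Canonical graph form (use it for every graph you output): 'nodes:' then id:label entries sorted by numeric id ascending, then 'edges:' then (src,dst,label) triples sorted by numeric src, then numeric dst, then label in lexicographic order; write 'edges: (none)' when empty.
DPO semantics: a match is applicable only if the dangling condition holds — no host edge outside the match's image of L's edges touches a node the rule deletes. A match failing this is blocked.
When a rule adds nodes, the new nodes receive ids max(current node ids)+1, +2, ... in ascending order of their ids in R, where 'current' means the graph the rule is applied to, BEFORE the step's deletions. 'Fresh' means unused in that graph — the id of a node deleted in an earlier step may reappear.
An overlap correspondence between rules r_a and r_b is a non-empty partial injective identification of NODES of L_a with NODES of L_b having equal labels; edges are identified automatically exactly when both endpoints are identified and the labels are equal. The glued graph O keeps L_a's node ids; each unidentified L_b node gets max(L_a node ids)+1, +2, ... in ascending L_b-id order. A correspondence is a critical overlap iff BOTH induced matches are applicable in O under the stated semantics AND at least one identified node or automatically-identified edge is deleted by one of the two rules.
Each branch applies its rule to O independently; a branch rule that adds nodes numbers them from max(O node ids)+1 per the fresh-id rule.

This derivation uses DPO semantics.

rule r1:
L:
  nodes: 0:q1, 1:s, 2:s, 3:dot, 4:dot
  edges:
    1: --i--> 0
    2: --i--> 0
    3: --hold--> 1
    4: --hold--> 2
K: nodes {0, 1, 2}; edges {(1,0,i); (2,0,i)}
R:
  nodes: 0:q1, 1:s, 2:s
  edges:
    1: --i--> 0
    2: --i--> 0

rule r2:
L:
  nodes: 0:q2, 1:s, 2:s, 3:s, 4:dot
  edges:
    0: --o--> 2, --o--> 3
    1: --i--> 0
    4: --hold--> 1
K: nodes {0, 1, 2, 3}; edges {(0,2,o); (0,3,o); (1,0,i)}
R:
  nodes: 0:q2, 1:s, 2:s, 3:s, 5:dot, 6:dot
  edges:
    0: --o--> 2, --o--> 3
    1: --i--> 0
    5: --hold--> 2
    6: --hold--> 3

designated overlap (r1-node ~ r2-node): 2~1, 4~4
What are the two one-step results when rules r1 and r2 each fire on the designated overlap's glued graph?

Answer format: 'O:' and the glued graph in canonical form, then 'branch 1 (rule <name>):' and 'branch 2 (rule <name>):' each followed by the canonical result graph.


O:
nodes: 0:q1, 1:s, 2:s, 3:dot, 4:dot, 5:q2, 6:s, 7:s
edges: (1,0,i); (2,0,i); (2,5,i); (3,1,hold); (4,2,hold); (5,6,o); (5,7,o)
branch 1 (rule r1):
nodes: 0:q1, 1:s, 2:s, 5:q2, 6:s, 7:s
edges: (1,0,i); (2,0,i); (2,5,i); (5,6,o); (5,7,o)
branch 2 (rule r2):
nodes: 0:q1, 1:s, 2:s, 3:dot, 5:q2, 6:s, 7:s, 8:dot, 9:dot
edges: (1,0,i); (2,0,i); (2,5,i); (3,1,hold); (5,6,o); (5,7,o); (8,6,hold); (9,7,hold)
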